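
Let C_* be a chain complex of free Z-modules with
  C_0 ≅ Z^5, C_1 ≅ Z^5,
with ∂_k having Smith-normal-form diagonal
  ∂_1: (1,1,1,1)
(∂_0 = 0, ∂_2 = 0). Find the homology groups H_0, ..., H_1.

H_0 = Z,  H_1 = Z.

H_0: b_0 = 5 − 0 − 4 = 1; torsion from ∂_1 factors > 1: none. So H_0 = Z.
H_1: b_1 = 5 − 4 − 0 = 1; torsion from ∂_2 factors > 1: none. So H_1 = Z.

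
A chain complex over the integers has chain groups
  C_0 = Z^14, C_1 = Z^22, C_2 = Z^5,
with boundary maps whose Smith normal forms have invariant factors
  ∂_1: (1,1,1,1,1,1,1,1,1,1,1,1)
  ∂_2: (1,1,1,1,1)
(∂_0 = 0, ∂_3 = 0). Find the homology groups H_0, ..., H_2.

H_0 ≅ Z^2,  H_1 ≅ Z^5,  H_2 = 0.

H_0: b_0 = 14 − 0 − 12 = 2; torsion from ∂_1 factors > 1: none. So H_0 ≅ Z^2.
H_1: b_1 = 22 − 12 − 5 = 5; torsion from ∂_2 factors > 1: none. So H_1 ≅ Z^5.
H_2: b_2 = 5 − 5 − 0 = 0; torsion from ∂_3 factors > 1: none. So H_2 ≅ 0.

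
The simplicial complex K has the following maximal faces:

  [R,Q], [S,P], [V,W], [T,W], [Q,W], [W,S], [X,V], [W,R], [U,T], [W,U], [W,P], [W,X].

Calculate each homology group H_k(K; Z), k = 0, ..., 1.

H_0 ≅ Z,  H_1 ≅ Z^4.

K has 9 vertices, 12 edges.
rank ∂_0 = 0, rank ∂_1 = 8 ⇒ b_0 = 9 − 0 − 8 = 1; all invariant factors of ∂_1 are 1 so no torsion. So H_0 = Z.
rank ∂_1 = 8, rank ∂_2 = 0 ⇒ b_1 = 12 − 8 − 0 = 4. So H_1 = Z^4.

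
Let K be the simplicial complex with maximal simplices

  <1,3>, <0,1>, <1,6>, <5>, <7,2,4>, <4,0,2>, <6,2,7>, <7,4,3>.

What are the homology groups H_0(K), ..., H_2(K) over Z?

K has 8 vertices, 12 edges, 4 triangles.
rank ∂_0 = 0, rank ∂_1 = 6 ⇒ b_0 = 8 − 0 − 6 = 2; all invariant factors of ∂_1 are 1 so no torsion. So H_0 ≅ Z^2.
rank ∂_1 = 6, rank ∂_2 = 4 ⇒ b_1 = 12 − 6 − 4 = 2; all invariant factors of ∂_2 are 1 so no torsion. So H_1 ≅ Z^2.
rank ∂_2 = 4, rank ∂_3 = 0 ⇒ b_2 = 4 − 4 − 0 = 0. So H_2 ≅ 0.

H_0 ≅ Z^2,  H_1 ≅ Z^2,  H_2 = 0.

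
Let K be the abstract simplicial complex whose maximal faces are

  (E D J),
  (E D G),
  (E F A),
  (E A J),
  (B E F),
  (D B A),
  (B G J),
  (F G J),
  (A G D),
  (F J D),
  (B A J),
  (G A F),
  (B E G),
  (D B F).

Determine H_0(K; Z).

We work with the vertex ordering A < B < D < E < F < G < J. The simplices of K, each written with vertices in increasing order, are:

  0-simplices (7): A, B, D, E, F, G, J
  1-simplices (21): AB, AD, AE, AF, AG, AJ, BD, BE, BF, BG, BJ, DE, DF, DG, DJ, EF, EG, EJ, FG, FJ, GJ
  2-simplices (14): ABD, ABJ, ADG, AEF, AEJ, AFG, BDF, BEF, BEG, BGJ, DEG, DEJ, DFJ, FGJ

Hence C_0 ≅ Z^7, C_1 ≅ Z^21, C_2 ≅ Z^14.

The boundary map ∂_1: C_1 → C_0 sends each edge [p,q] (with p < q) to q − p.
The 7×21 boundary matrix has rank 6 and Smith normal form diag(1,1,1,1,1,1).

Boundary ∂_2: C_2 → C_1 sends each 2-simplex [p,q,r] to [q,r] − [p,r] + [p,q]. For instance
  ∂BEF = EF − BF + BE,
  ∂AEF = EF − AF + AE.
The resulting 21×14 matrix has rank 13, and its Smith normal form has invariant factors (1,1,1,1,1,1,1,1,1,1,1,1,1).

Computing H_k = (kernel of ∂_k) / (image of ∂_{k+1}):

  H_0: rank C_0 − rank ∂_1 = 7 − 6 = 1, and the invariant factors of ∂_1 are all 1, so H_0 ≅ Z.

H_0 = Z.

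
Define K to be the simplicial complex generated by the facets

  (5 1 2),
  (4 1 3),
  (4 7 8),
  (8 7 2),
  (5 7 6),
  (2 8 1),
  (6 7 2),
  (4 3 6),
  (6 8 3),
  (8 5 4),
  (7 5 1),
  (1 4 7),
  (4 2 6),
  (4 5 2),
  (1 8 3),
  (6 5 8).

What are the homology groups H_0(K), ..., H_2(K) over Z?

K has 8 vertices, 24 edges, 16 triangles.
rank ∂_0 = 0, rank ∂_1 = 7 ⇒ b_0 = 8 − 0 − 7 = 1; all invariant factors of ∂_1 are 1 so no torsion. So H_0 ≅ Z.
rank ∂_1 = 7, rank ∂_2 = 15 ⇒ b_1 = 24 − 7 − 15 = 2; all invariant factors of ∂_2 are 1 so no torsion. So H_1 ≅ Z^2.
rank ∂_2 = 15, rank ∂_3 = 0 ⇒ b_2 = 16 − 15 − 0 = 1. So H_2 ≅ Z.

H_0 = Z,  H_1 = Z^2,  H_2 = Z.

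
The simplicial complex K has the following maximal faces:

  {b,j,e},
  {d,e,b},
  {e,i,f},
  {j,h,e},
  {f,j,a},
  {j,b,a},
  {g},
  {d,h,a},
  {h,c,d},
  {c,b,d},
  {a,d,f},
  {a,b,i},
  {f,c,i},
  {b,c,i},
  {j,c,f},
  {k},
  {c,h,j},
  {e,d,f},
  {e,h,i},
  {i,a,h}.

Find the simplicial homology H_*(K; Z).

H_0 ≅ Z^3,  H_1 ≅ Z^2,  H_2 ≅ Z.

Fix the vertex order a < b < c < d < e < f < g < h < i < j < k and write every simplex with vertices in increasing order. Then dim K = 2 and the simplices of K are:

  0-simplices (11): a, b, c, d, e, f, g, h, i, j, k
  1-simplices (27): ab, ad, af, ah, ai, aj, bc, bd, be, bi, bj, cd, cf, ch, ci, cj, de, df, dh, ef, eh, ei, ej, fi, fj, hi, hj
  2-simplices (18): abi, abj, adf, adh, afj, ahi, bcd, bci, bde, bej, cdh, cfi, cfj, chj, def, efi, ehi, ehj

Hence C_0 ≅ Z^11, C_1 ≅ Z^27, C_2 ≅ Z^18.

The boundary map ∂_1: C_1 → C_0 is given by ∂[p,q] = [q] − [p].
As a 11×27 matrix over Z this has rank 8, with invariant factors (1,1,1,1,1,1,1,1).

∂_2: C_2 → C_1 sends each 2-simplex [p,q,r] to [q,r] − [p,r] + [p,q]. For instance
  ∂adh = dh − ah + ad,
  ∂bde = de − be + bd.
This gives a 27×18 integer matrix of rank 17; reducing to Smith normal form yields diagonal entries (1,1,1,1,1,1,1,1,1,1,1,1,1,1,1,1,1).

Now H_k = ker ∂_k / im ∂_{k+1}, so:

  H_0: rank C_0 − rank ∂_1 = 11 − 8 = 3, and the invariant factors of ∂_1 are all 1, so H_0 ≅ Z^3.
  H_1: rank ker ∂_1 − rank ∂_2 = (27 − 8) − 17 = 2, and the invariant factors of ∂_2 are all 1, so H_1 ≅ Z^2.
  H_2: rank ker ∂_2 − rank ∂_3 = (18 − 17) − 0 = 1, and there is no ∂_3, so H_2 ≅ Z.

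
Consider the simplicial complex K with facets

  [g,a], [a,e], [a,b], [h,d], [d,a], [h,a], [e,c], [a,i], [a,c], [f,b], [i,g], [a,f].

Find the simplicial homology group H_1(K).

H_1 ≅ Z^4.

Order the vertices as a < b < c < d < e < f < g < h < i. Listing each simplex with vertices in this order, K has dimension 1 with simplices:

  0-simplices (9): a, b, c, d, e, f, g, h, i
  1-simplices (12): ab, ac, ad, ae, af, ag, ah, ai, bf, ce, dh, gi

giving chain groups C_0 ≅ Z^9, C_1 ≅ Z^12.

Boundary ∂_1: C_1 → C_0 maps an edge to its endpoints' difference, ∂[p,q] = q − p.
The resulting 9×12 matrix has rank 8, and its Smith normal form has invariant factors (1,1,1,1,1,1,1,1).

Reading off H_k = ker ∂_k / im ∂_{k+1}:

  H_1: rank ker ∂_1 − rank ∂_2 = (12 − 8) − 0 = 4, and there is no ∂_2, so H_1 = Z^4.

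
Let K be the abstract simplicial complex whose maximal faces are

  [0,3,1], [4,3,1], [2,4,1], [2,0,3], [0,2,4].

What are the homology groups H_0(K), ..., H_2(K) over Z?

Order the vertices as 0 < 1 < 2 < 3 < 4. Listing each simplex with vertices in this order, K has dimension 2 with simplices:

  0-simplices (5): [0], [1], [2], [3], [4]
  1-simplices (10): [0,1], [0,2], [0,3], [0,4], [1,2], [1,3], [1,4], [2,3], [2,4], [3,4]
  2-simplices (5): [0,1,3], [0,2,3], [0,2,4], [1,2,4], [1,3,4]

giving chain groups C_0 ≅ Z^5, C_1 ≅ Z^10, C_2 ≅ Z^5.

The boundary map ∂_1: C_1 → C_0 maps an edge to its endpoints' difference, ∂[p,q] = q − p. For instance
  ∂[0,4] = [4] − [0].
The resulting 5×10 matrix has rank 4, and its Smith normal form has invariant factors (1,1,1,1).

Boundary ∂_2: C_2 → C_1 acts by ∂[p,q,r] = [q,r] − [p,r] + [p,q]. For instance
  ∂[0,2,3] = [2,3] − [0,3] + [0,2],
  ∂[1,3,4] = [3,4] − [1,4] + [1,3].
As a 10×5 matrix over Z this has rank 5, with invariant factors (1,1,1,1,1).

Computing H_k = (kernel of ∂_k) / (image of ∂_{k+1}):

  H_0: rank C_0 − rank ∂_1 = 5 − 4 = 1, and the invariant factors of ∂_1 are all 1, so H_0 ≅ Z.
  H_1: rank ker ∂_1 − rank ∂_2 = (10 − 4) − 5 = 1, and the invariant factors of ∂_2 are all 1, so H_1 ≅ Z.
  H_2: rank ker ∂_2 − rank ∂_3 = (5 − 5) − 0 = 0, and there is no ∂_3, so H_2 ≅ 0.

As a check, the Euler characteristic is 5 − 10 + 5 = 0, which agrees with 1 − 1 + 0 = 0.

H_0 = Z,  H_1 = Z,  H_2 = 0.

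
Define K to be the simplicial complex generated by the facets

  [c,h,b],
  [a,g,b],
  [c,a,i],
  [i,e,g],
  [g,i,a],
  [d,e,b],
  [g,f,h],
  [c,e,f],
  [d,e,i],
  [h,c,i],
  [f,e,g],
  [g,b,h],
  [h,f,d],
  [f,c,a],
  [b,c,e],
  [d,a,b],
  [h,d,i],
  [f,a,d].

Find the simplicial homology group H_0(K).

H_0 ≅ Z.

Fix the vertex order a < b < c < d < e < f < g < h < i and write every simplex with vertices in increasing order. Then dim K = 2 and the simplices of K are:

  0-simplices (9): a, b, c, d, e, f, g, h, i
  1-simplices (27): ab, ac, ad, af, ag, ai, bc, bd, be, bg, bh, ce, cf, ch, ci, de, df, dh, di, ef, eg, ei, fg, fh, gh, gi, hi
  2-simplices (18): abd, abg, acf, aci, adf, agi, bce, bch, bde, bgh, cef, chi, dei, dfh, dhi, efg, egi, fgh

Hence C_0 ≅ Z^9, C_1 ≅ Z^27, C_2 ≅ Z^18.

Boundary ∂_1: C_1 → C_0 maps an edge to its endpoints' difference, ∂[p,q] = q − p. For instance
  ∂hi = i − h.
The 9×27 boundary matrix has rank 8 and Smith normal form diag(1,1,1,1,1,1,1,1).

∂_2: C_2 → C_1 maps a triangle to the signed sum of its edges. For instance
  ∂bch = ch − bh + bc,
  ∂egi = gi − ei + eg.
This gives a 27×18 integer matrix of rank 17; reducing to Smith normal form yields diagonal entries (1,1,1,1,1,1,1,1,1,1,1,1,1,1,1,1,1).

Reading off H_k = ker ∂_k / im ∂_{k+1}:

  H_0: rank C_0 − rank ∂_1 = 9 − 8 = 1, and the invariant factors of ∂_1 are all 1, so H_0 = Z.

(K is a triangulation of the torus T^2.)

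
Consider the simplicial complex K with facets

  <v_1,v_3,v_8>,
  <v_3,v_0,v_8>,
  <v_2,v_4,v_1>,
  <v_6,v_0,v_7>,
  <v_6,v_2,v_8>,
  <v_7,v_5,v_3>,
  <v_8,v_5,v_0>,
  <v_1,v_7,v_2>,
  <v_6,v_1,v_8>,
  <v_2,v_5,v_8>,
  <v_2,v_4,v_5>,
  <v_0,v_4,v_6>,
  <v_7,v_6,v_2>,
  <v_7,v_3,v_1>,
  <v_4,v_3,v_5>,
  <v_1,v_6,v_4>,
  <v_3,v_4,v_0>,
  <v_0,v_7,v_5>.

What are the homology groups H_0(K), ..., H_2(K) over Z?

H_0 ≅ Z,  H_1 ≅ Z ⊕ Z/2,  H_2 = 0.

Order the vertices as v_0 < v_1 < v_2 < v_3 < v_4 < v_5 < v_6 < v_7 < v_8. Listing each simplex with vertices in this order, K has dimension 2 with simplices:

  0-simplices (9): [v_0], [v_1], [v_2], [v_3], [v_4], [v_5], [v_6], [v_7], [v_8]
  1-simplices (27): (27 of them)
  2-simplices (18): (18 of them)

giving chain groups C_0 ≅ Z^9, C_1 ≅ Z^27, C_2 ≅ Z^18.

Boundary ∂_1: C_1 → C_0 sends each edge [p,q] (with p < q) to q − p. For instance
  ∂[v_3,v_8] = [v_8] − [v_3].
The resulting 9×27 matrix has rank 8, and its Smith normal form has invariant factors (1,1,1,1,1,1,1,1).

The boundary map ∂_2: C_2 → C_1 sends each 2-simplex [p,q,r] to [q,r] − [p,r] + [p,q]. For instance
  ∂[v_0,v_4,v_6] = [v_4,v_6] − [v_0,v_6] + [v_0,v_4],
  ∂[v_3,v_4,v_5] = [v_4,v_5] − [v_3,v_5] + [v_3,v_4].
This gives a 27×18 integer matrix of rank 18; reducing to Smith normal form yields diagonal entries (1,1,1,1,1,1,1,1,1,1,1,1,1,1,1,1,1,2).

Reading off H_k = ker ∂_k / im ∂_{k+1}:

  H_0: rank C_0 − rank ∂_1 = 9 − 8 = 1, and the invariant factors of ∂_1 are all 1, so H_0 ≅ Z.
  H_1: rank ker ∂_1 − rank ∂_2 = (27 − 8) − 18 = 1, and ∂_2 has invariant factor 2 > 1, so H_1 ≅ Z ⊕ Z/2.
  H_2: rank ker ∂_2 − rank ∂_3 = (18 − 18) − 0 = 0, and there is no ∂_3, so H_2 ≅ 0.

As a check, the Euler characteristic is 9 − 27 + 18 = 0, which agrees with 1 − 1 + 0 = 0.
(K is a triangulation of the Klein bottle.)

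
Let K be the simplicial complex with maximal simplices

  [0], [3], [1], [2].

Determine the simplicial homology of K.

K has 4 vertices.
rank ∂_0 = 0, rank ∂_1 = 0 ⇒ b_0 = 4 − 0 − 0 = 4. So H_0 ≅ Z^4.

H_0 = Z^4.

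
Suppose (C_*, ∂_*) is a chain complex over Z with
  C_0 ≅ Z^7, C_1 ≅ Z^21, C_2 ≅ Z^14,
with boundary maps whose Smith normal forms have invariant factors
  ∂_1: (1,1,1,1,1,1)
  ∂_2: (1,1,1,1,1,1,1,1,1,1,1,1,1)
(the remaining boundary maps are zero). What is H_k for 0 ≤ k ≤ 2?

H_0 = Z,  H_1 = Z^2,  H_2 = Z.

H_0: b_0 = 7 − 0 − 6 = 1; torsion from ∂_1 factors > 1: none. So H_0 = Z.
H_1: b_1 = 21 − 6 − 13 = 2; torsion from ∂_2 factors > 1: none. So H_1 = Z^2.
H_2: b_2 = 14 − 13 − 0 = 1; torsion from ∂_3 factors > 1: none. So H_2 = Z.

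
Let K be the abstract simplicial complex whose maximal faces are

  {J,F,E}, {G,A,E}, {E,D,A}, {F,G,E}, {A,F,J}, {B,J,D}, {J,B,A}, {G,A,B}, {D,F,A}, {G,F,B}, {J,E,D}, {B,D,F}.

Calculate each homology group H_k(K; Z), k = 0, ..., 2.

Order the vertices as A < B < D < E < F < G < J. Listing each simplex with vertices in this order, K has dimension 2 with simplices:

  0-simplices (7): A, B, D, E, F, G, J
  1-simplices (18): AB, AD, AE, AF, AG, AJ, BD, BF, BG, BJ, DE, DF, DJ, EF, EG, EJ, FG, FJ
  2-simplices (12): ABG, ABJ, ADE, ADF, AEG, AFJ, BDF, BDJ, BFG, DEJ, EFG, EFJ

Hence C_0 ≅ Z^7, C_1 ≅ Z^18, C_2 ≅ Z^12.

∂_1: C_1 → C_0 sends each edge [p,q] (with p < q) to q − p. For instance
  ∂BG = G − B.
The 7×18 boundary matrix has rank 6 and Smith normal form diag(1,1,1,1,1,1).

The boundary map ∂_2: C_2 → C_1 acts by ∂[p,q,r] = [q,r] − [p,r] + [p,q]. For instance
  ∂EFJ = FJ − EJ + EF,
  ∂ADE = DE − AE + AD.
This gives a 18×12 integer matrix of rank 12; reducing to Smith normal form yields diagonal entries (1,1,1,1,1,1,1,1,1,1,1,2).

Reading off H_k = ker ∂_k / im ∂_{k+1}:

  H_0: rank C_0 − rank ∂_1 = 7 − 6 = 1, and the invariant factors of ∂_1 are all 1, so H_0 = Z.
  H_1: rank ker ∂_1 − rank ∂_2 = (18 − 6) − 12 = 0, and ∂_2 has invariant factor 2 > 1, so H_1 = Z/2.
  H_2: rank ker ∂_2 − rank ∂_3 = (12 − 12) − 0 = 0, and there is no ∂_3, so H_2 = 0.

As a check, the Euler characteristic is 7 − 18 + 12 = 1, which agrees with 1 − 0 + 0 = 1.
(K is a triangulation of the real projective plane RP^2.)

H_0 ≅ Z,  H_1 ≅ Z/2,  H_2 = 0.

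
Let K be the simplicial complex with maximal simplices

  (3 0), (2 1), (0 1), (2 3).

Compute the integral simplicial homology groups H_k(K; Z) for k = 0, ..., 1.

H_0 = Z,  H_1 = Z.

Fix the vertex order 0 < 1 < 2 < 3 and write every simplex with vertices in increasing order. Then dim K = 1 and the simplices of K are:

  0-simplices (4): [0], [1], [2], [3]
  1-simplices (4): [0,1], [0,3], [1,2], [2,3]

so the chain groups are C_0 ≅ Z^4, C_1 ≅ Z^4.

The boundary map ∂_1: C_1 → C_0 is given by ∂[p,q] = [q] − [p].
This gives a 4×4 integer matrix of rank 3; reducing to Smith normal form yields diagonal entries (1,1,1).

Computing H_k = (kernel of ∂_k) / (image of ∂_{k+1}):

  H_0: rank C_0 − rank ∂_1 = 4 − 3 = 1, and the invariant factors of ∂_1 are all 1, so H_0 = Z.
  H_1: rank ker ∂_1 − rank ∂_2 = (4 − 3) − 0 = 1, and there is no ∂_2, so H_1 = Z.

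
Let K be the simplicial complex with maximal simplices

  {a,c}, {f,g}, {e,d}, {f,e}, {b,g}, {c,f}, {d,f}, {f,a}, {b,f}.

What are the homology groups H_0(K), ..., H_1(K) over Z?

Order the vertices as a < b < c < d < e < f < g. Listing each simplex with vertices in this order, K has dimension 1 with simplices:

  0-simplices (7): a, b, c, d, e, f, g
  1-simplices (9): ac, af, bf, bg, cf, de, df, ef, fg

giving chain groups C_0 ≅ Z^7, C_1 ≅ Z^9.

The boundary map ∂_1: C_1 → C_0 maps an edge to its endpoints' difference, ∂[p,q] = q − p.
The resulting 7×9 matrix has rank 6, and its Smith normal form has invariant factors (1,1,1,1,1,1).

Reading off H_k = ker ∂_k / im ∂_{k+1}:

  H_0: rank C_0 − rank ∂_1 = 7 − 6 = 1, and the invariant factors of ∂_1 are all 1, so H_0 = Z.
  H_1: rank ker ∂_1 − rank ∂_2 = (9 − 6) − 0 = 3, and there is no ∂_2, so H_1 = Z^3.

As a check, the Euler characteristic is 7 − 9 = -2, which agrees with 1 − 3 = -2.

H_0 = Z,  H_1 = Z^3.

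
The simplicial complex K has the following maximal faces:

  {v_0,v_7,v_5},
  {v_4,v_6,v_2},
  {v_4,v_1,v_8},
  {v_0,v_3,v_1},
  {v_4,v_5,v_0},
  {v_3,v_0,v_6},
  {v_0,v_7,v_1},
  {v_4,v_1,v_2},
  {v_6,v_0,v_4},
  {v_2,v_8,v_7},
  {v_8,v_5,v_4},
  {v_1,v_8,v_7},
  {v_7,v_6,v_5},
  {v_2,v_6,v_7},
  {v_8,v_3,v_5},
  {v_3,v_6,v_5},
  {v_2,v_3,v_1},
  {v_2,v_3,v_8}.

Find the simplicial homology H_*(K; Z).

H_0 = Z,  H_1 = Z ⊕ Z/2Z,  H_2 = 0.

Fix the vertex order v_0 < v_1 < v_2 < v_3 < v_4 < v_5 < v_6 < v_7 < v_8 and write every simplex with vertices in increasing order. Then dim K = 2 and the simplices of K are:

  0-simplices (9): [v_0], [v_1], [v_2], [v_3], [v_4], [v_5], [v_6], [v_7], [v_8]
  1-simplices (27): (27 of them)
  2-simplices (18): (18 of them)

giving chain groups C_0 ≅ Z^9, C_1 ≅ Z^27, C_2 ≅ Z^18.

∂_1: C_1 → C_0 sends each edge [p,q] (with p < q) to q − p. For instance
  ∂[v_4,v_6] = [v_6] − [v_4].
This gives a 9×27 integer matrix of rank 8; reducing to Smith normal form yields diagonal entries (1,1,1,1,1,1,1,1).

∂_2: C_2 → C_1 sends each 2-simplex [p,q,r] to [q,r] − [p,r] + [p,q]. For instance
  ∂[v_0,v_1,v_3] = [v_1,v_3] − [v_0,v_3] + [v_0,v_1],
  ∂[v_1,v_2,v_3] = [v_2,v_3] − [v_1,v_3] + [v_1,v_2].
The 27×18 boundary matrix has rank 18 and Smith normal form diag(1,1,1,1,1,1,1,1,1,1,1,1,1,1,1,1,1,2).

From H_k ≅ ker(∂_k) / im(∂_{k+1}) we obtain:

  H_0: rank C_0 − rank ∂_1 = 9 − 8 = 1, and the invariant factors of ∂_1 are all 1, so H_0 ≅ Z.
  H_1: rank ker ∂_1 − rank ∂_2 = (27 − 8) − 18 = 1, and ∂_2 has invariant factor 2 > 1, so H_1 ≅ Z ⊕ Z/2Z.
  H_2: rank ker ∂_2 − rank ∂_3 = (18 − 18) − 0 = 0, and there is no ∂_3, so H_2 ≅ 0.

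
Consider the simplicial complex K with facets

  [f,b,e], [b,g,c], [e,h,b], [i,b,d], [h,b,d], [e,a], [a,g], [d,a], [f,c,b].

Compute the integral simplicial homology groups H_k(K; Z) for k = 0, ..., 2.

H_0 ≅ Z,  H_1 ≅ Z^2,  H_2 = 0.

Order the vertices as a < b < c < d < e < f < g < h < i. Listing each simplex with vertices in this order, K has dimension 2 with simplices:

  0-simplices (9): a, b, c, d, e, f, g, h, i
  1-simplices (16): ad, ae, ag, bc, bd, be, bf, bg, bh, bi, cf, cg, dh, di, ef, eh
  2-simplices (6): bcf, bcg, bdh, bdi, bef, beh

so the chain groups are C_0 ≅ Z^9, C_1 ≅ Z^16, C_2 ≅ Z^6.

The boundary map ∂_1: C_1 → C_0 sends each edge [p,q] (with p < q) to q − p. For instance
  ∂cf = f − c.
The resulting 9×16 matrix has rank 8, and its Smith normal form has invariant factors (1,1,1,1,1,1,1,1).

The boundary map ∂_2: C_2 → C_1 acts by ∂[p,q,r] = [q,r] − [p,r] + [p,q]. For instance
  ∂bcf = cf − bf + bc,
  ∂beh = eh − bh + be.
As a 16×6 matrix over Z this has rank 6, with invariant factors (1,1,1,1,1,1).

Now H_k = ker ∂_k / im ∂_{k+1}, so:

  H_0: rank C_0 − rank ∂_1 = 9 − 8 = 1, and the invariant factors of ∂_1 are all 1, so H_0 = Z.
  H_1: rank ker ∂_1 − rank ∂_2 = (16 − 8) − 6 = 2, and the invariant factors of ∂_2 are all 1, so H_1 = Z^2.
  H_2: rank ker ∂_2 − rank ∂_3 = (6 − 6) − 0 = 0, and there is no ∂_3, so H_2 = 0.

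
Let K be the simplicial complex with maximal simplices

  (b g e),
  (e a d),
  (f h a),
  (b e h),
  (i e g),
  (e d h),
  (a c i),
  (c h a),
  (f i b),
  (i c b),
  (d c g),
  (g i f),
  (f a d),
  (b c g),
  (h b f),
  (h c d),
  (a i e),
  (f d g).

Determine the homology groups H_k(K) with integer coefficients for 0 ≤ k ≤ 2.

Order the vertices as a < b < c < d < e < f < g < h < i. Listing each simplex with vertices in this order, K has dimension 2 with simplices:

  0-simplices (9): a, b, c, d, e, f, g, h, i
  1-simplices (27): ac, ad, ae, af, ah, ai, bc, be, bf, bg, bh, bi, cd, cg, ch, ci, de, df, dg, dh, eg, eh, ei, fg, fh, fi, gi
  2-simplices (18): ach, aci, ade, adf, aei, afh, bcg, bci, beg, beh, bfh, bfi, cdg, cdh, deh, dfg, egi, fgi

so the chain groups are C_0 ≅ Z^9, C_1 ≅ Z^27, C_2 ≅ Z^18.

∂_1: C_1 → C_0 is given by ∂[p,q] = [q] − [p].
The resulting 9×27 matrix has rank 8, and its Smith normal form has invariant factors (1,1,1,1,1,1,1,1).

Boundary ∂_2: C_2 → C_1 acts by ∂[p,q,r] = [q,r] − [p,r] + [p,q]. For instance
  ∂cdh = dh − ch + cd,
  ∂bfh = fh − bh + bf.
The 27×18 boundary matrix has rank 18 and Smith normal form diag(1,1,1,1,1,1,1,1,1,1,1,1,1,1,1,1,1,2).

From H_k ≅ ker(∂_k) / im(∂_{k+1}) we obtain:

  H_0: rank C_0 − rank ∂_1 = 9 − 8 = 1, and the invariant factors of ∂_1 are all 1, so H_0 = Z.
  H_1: rank ker ∂_1 − rank ∂_2 = (27 − 8) − 18 = 1, and ∂_2 has invariant factor 2 > 1, so H_1 = Z ⊕ Z/2Z.
  H_2: rank ker ∂_2 − rank ∂_3 = (18 − 18) − 0 = 0, and there is no ∂_3, so H_2 = 0.

H_0 = Z,  H_1 = Z ⊕ Z/2Z,  H_2 = 0.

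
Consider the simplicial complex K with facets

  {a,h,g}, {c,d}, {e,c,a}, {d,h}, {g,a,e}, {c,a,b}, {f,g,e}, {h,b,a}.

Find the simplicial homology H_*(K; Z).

We work with the vertex ordering a < b < c < d < e < f < g < h. The simplices of K, each written with vertices in increasing order, are:

  0-simplices (8): a, b, c, d, e, f, g, h
  1-simplices (14): ab, ac, ae, ag, ah, bc, bh, cd, ce, dh, ef, eg, fg, gh
  2-simplices (6): abc, abh, ace, aeg, agh, efg

giving chain groups C_0 ≅ Z^8, C_1 ≅ Z^14, C_2 ≅ Z^6.

Boundary ∂_1: C_1 → C_0 is given by ∂[p,q] = [q] − [p].
As a 8×14 matrix over Z this has rank 7, with invariant factors (1,1,1,1,1,1,1).

∂_2: C_2 → C_1 maps a triangle to the signed sum of its edges. For instance
  ∂ace = ce − ae + ac,
  ∂aeg = eg − ag + ae.
The resulting 14×6 matrix has rank 6, and its Smith normal form has invariant factors (1,1,1,1,1,1).

Reading off H_k = ker ∂_k / im ∂_{k+1}:

  H_0: rank C_0 − rank ∂_1 = 8 − 7 = 1, and the invariant factors of ∂_1 are all 1, so H_0 ≅ Z.
  H_1: rank ker ∂_1 − rank ∂_2 = (14 − 7) − 6 = 1, and the invariant factors of ∂_2 are all 1, so H_1 ≅ Z.
  H_2: rank ker ∂_2 − rank ∂_3 = (6 − 6) − 0 = 0, and there is no ∂_3, so H_2 ≅ 0.

H_0 ≅ Z,  H_1 ≅ Z,  H_2 = 0.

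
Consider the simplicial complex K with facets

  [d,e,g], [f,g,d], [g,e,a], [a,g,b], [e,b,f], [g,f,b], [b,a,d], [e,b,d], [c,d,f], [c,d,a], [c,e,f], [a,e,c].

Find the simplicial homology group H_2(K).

Fix the vertex order a < b < c < d < e < f < g and write every simplex with vertices in increasing order. Then dim K = 2 and the simplices of K are:

  0-simplices (7): a, b, c, d, e, f, g
  1-simplices (18): ab, ac, ad, ae, ag, bd, be, bf, bg, cd, ce, cf, de, df, dg, ef, eg, fg
  2-simplices (12): abd, abg, acd, ace, aeg, bde, bef, bfg, cdf, cef, deg, dfg

so the chain groups are C_0 ≅ Z^7, C_1 ≅ Z^18, C_2 ≅ Z^12.

The boundary map ∂_1: C_1 → C_0 maps an edge to its endpoints' difference, ∂[p,q] = q − p. For instance
  ∂ce = e − c.
As a 7×18 matrix over Z this has rank 6, with invariant factors (1,1,1,1,1,1).

Boundary ∂_2: C_2 → C_1 maps a triangle to the signed sum of its edges. For instance
  ∂bde = de − be + bd,
  ∂acd = cd − ad + ac.
The 18×12 boundary matrix has rank 12 and Smith normal form diag(1,1,1,1,1,1,1,1,1,1,1,2).

Reading off H_k = ker ∂_k / im ∂_{k+1}:

  H_2: rank ker ∂_2 − rank ∂_3 = (12 − 12) − 0 = 0, and there is no ∂_3, so H_2 ≅ 0.

(K is a triangulation of the real projective plane RP^2.)

H_2 ≅ 0.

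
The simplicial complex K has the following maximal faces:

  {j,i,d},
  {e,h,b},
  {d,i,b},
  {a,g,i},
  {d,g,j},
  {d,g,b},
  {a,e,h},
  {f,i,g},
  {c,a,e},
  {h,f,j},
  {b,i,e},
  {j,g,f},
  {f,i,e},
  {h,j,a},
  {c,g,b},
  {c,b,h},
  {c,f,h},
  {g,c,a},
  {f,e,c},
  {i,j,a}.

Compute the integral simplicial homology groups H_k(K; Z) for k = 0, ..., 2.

Fix the vertex order a < b < c < d < e < f < g < h < i < j and write every simplex with vertices in increasing order. Then dim K = 2 and the simplices of K are:

  0-simplices (10): a, b, c, d, e, f, g, h, i, j
  1-simplices (30): ac, ae, ag, ah, ai, aj, bc, bd, be, bg, bh, bi, ce, cf, cg, ch, dg, di, dj, ef, eh, ei, fg, fh, fi, fj, gi, gj, hj, ij
  2-simplices (20): ace, acg, aeh, agi, ahj, aij, bcg, bch, bdg, bdi, beh, bei, cef, cfh, dgj, dij, efi, fgi, fgj, fhj

Hence C_0 ≅ Z^10, C_1 ≅ Z^30, C_2 ≅ Z^20.

∂_1: C_1 → C_0 sends each edge [p,q] (with p < q) to q − p. For instance
  ∂ce = e − c.
This gives a 10×30 integer matrix of rank 9; reducing to Smith normal form yields diagonal entries (1,1,1,1,1,1,1,1,1).

The boundary map ∂_2: C_2 → C_1 acts by ∂[p,q,r] = [q,r] − [p,r] + [p,q]. For instance
  ∂bdi = di − bi + bd,
  ∂fgj = gj − fj + fg.
As a 30×20 matrix over Z this has rank 20, with invariant factors (1,1,1,1,1,1,1,1,1,1,1,1,1,1,1,1,1,1,1,2).

Now H_k = ker ∂_k / im ∂_{k+1}, so:

  H_0: rank C_0 − rank ∂_1 = 10 − 9 = 1, and the invariant factors of ∂_1 are all 1, so H_0 = Z.
  H_1: rank ker ∂_1 − rank ∂_2 = (30 − 9) − 20 = 1, and ∂_2 has invariant factor 2 > 1, so H_1 = Z ⊕ Z/2.
  H_2: rank ker ∂_2 − rank ∂_3 = (20 − 20) − 0 = 0, and there is no ∂_3, so H_2 = 0.

H_0 = Z,  H_1 = Z ⊕ Z/2,  H_2 = 0.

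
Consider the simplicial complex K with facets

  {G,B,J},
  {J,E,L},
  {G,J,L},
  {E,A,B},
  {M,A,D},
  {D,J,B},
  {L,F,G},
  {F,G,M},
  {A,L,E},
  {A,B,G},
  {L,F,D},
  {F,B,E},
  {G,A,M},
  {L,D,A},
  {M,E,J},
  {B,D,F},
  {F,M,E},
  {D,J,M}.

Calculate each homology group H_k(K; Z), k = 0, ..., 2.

H_0 = Z,  H_1 = Z^2,  H_2 = Z.

Fix the vertex order A < B < D < E < F < G < J < L < M and write every simplex with vertices in increasing order. Then dim K = 2 and the simplices of K are:

  0-simplices (9): A, B, D, E, F, G, J, L, M
  1-simplices (27): AB, AD, AE, AG, AL, AM, BD, BE, BF, BG, BJ, DF, DJ, DL, DM, EF, EJ, EL, EM, FG, FL, FM, GJ, GL, GM, JL, JM
  2-simplices (18): ABE, ABG, ADL, ADM, AEL, AGM, BDF, BDJ, BEF, BGJ, DFL, DJM, EFM, EJL, EJM, FGL, FGM, GJL

so the chain groups are C_0 ≅ Z^9, C_1 ≅ Z^27, C_2 ≅ Z^18.

∂_1: C_1 → C_0 sends each edge [p,q] (with p < q) to q − p. For instance
  ∂FM = M − F.
As a 9×27 matrix over Z this has rank 8, with invariant factors (1,1,1,1,1,1,1,1).

∂_2: C_2 → C_1 sends each 2-simplex [p,q,r] to [q,r] − [p,r] + [p,q]. For instance
  ∂EFM = FM − EM + EF,
  ∂BDF = DF − BF + BD.
This gives a 27×18 integer matrix of rank 17; reducing to Smith normal form yields diagonal entries (1,1,1,1,1,1,1,1,1,1,1,1,1,1,1,1,1).

From H_k ≅ ker(∂_k) / im(∂_{k+1}) we obtain:

  H_0: rank C_0 − rank ∂_1 = 9 − 8 = 1, and the invariant factors of ∂_1 are all 1, so H_0 = Z.
  H_1: rank ker ∂_1 − rank ∂_2 = (27 − 8) − 17 = 2, and the invariant factors of ∂_2 are all 1, so H_1 = Z^2.
  H_2: rank ker ∂_2 − rank ∂_3 = (18 − 17) − 0 = 1, and there is no ∂_3, so H_2 = Z.

As a check, the Euler characteristic is 9 − 27 + 18 = 0, which agrees with 1 − 2 + 1 = 0.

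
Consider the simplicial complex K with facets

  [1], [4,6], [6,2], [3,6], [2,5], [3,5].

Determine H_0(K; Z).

We work with the vertex ordering 1 < 2 < 3 < 4 < 5 < 6. The simplices of K, each written with vertices in increasing order, are:

  0-simplices (6): [1], [2], [3], [4], [5], [6]
  1-simplices (5): [2,5], [2,6], [3,5], [3,6], [4,6]

so the chain groups are C_0 ≅ Z^6, C_1 ≅ Z^5.

∂_1: C_1 → C_0 sends each edge [p,q] (with p < q) to q − p.
The resulting 6×5 matrix has rank 4, and its Smith normal form has invariant factors (1,1,1,1).

Now H_k = ker ∂_k / im ∂_{k+1}, so:

  H_0: rank C_0 − rank ∂_1 = 6 − 4 = 2, and the invariant factors of ∂_1 are all 1, so H_0 = Z^2.

H_0 = Z^2.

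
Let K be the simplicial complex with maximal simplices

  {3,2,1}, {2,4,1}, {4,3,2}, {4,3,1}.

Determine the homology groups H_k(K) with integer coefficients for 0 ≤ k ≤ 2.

H_0 = Z,  H_1 = 0,  H_2 = Z.

We work with the vertex ordering 1 < 2 < 3 < 4. The simplices of K, each written with vertices in increasing order, are:

  0-simplices (4): [1], [2], [3], [4]
  1-simplices (6): [1,2], [1,3], [1,4], [2,3], [2,4], [3,4]
  2-simplices (4): [1,2,3], [1,2,4], [1,3,4], [2,3,4]

giving chain groups C_0 ≅ Z^4, C_1 ≅ Z^6, C_2 ≅ Z^4.

∂_1: C_1 → C_0 is given by ∂[p,q] = [q] − [p]. For instance
  ∂[1,3] = [3] − [1].
The resulting 4×6 matrix has rank 3, and its Smith normal form has invariant factors (1,1,1).

∂_2: C_2 → C_1 maps a triangle to the signed sum of its edges. For instance
  ∂[1,2,4] = [2,4] − [1,4] + [1,2],
  ∂[1,3,4] = [3,4] − [1,4] + [1,3].
As a 6×4 matrix over Z this has rank 3, with invariant factors (1,1,1).

Reading off H_k = ker ∂_k / im ∂_{k+1}:

  H_0: rank C_0 − rank ∂_1 = 4 − 3 = 1, and the invariant factors of ∂_1 are all 1, so H_0 ≅ Z.
  H_1: rank ker ∂_1 − rank ∂_2 = (6 − 3) − 3 = 0, and the invariant factors of ∂_2 are all 1, so H_1 ≅ 0.
  H_2: rank ker ∂_2 − rank ∂_3 = (4 − 3) − 0 = 1, and there is no ∂_3, so H_2 ≅ Z.

(K is a triangulation of the 2-sphere S^2.)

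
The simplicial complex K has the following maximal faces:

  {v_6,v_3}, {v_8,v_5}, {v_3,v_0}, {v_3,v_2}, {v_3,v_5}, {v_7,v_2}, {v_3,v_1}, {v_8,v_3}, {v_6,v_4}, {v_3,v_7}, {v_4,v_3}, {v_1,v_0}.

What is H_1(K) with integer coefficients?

Order the vertices as v_0 < v_1 < v_2 < v_3 < v_4 < v_5 < v_6 < v_7 < v_8. Listing each simplex with vertices in this order, K has dimension 1 with simplices:

  0-simplices (9): [v_0], [v_1], [v_2], [v_3], [v_4], [v_5], [v_6], [v_7], [v_8]
  1-simplices (12): [v_0,v_1], [v_0,v_3], [v_1,v_3], [v_2,v_3], [v_2,v_7], [v_3,v_4], [v_3,v_5], [v_3,v_6], [v_3,v_7], [v_3,v_8], [v_4,v_6], [v_5,v_8]

Hence C_0 ≅ Z^9, C_1 ≅ Z^12.

Boundary ∂_1: C_1 → C_0 sends each edge [p,q] (with p < q) to q − p.
As a 9×12 matrix over Z this has rank 8, with invariant factors (1,1,1,1,1,1,1,1).

From H_k ≅ ker(∂_k) / im(∂_{k+1}) we obtain:

  H_1: rank ker ∂_1 − rank ∂_2 = (12 − 8) − 0 = 4, and there is no ∂_2, so H_1 = Z^4.

(K is a triangulation of a wedge of 4 circles.)

H_1 ≅ Z^4.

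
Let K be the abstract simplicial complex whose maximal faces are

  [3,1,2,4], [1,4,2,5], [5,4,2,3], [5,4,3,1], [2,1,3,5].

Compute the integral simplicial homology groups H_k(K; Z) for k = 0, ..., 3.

Take the total order 1 < 2 < 3 < 4 < 5 on the vertex set. Then K (dimension 3) consists of the simplices:

  0-simplices (5): [1], [2], [3], [4], [5]
  1-simplices (10): [1,2], [1,3], [1,4], [1,5], [2,3], [2,4], [2,5], [3,4], [3,5], [4,5]
  2-simplices (10): [1,2,3], [1,2,4], [1,2,5], [1,3,4], [1,3,5], [1,4,5], [2,3,4], [2,3,5], [2,4,5], [3,4,5]
  3-simplices (5): [1,2,3,4], [1,2,3,5], [1,2,4,5], [1,3,4,5], [2,3,4,5]

giving chain groups C_0 ≅ Z^5, C_1 ≅ Z^10, C_2 ≅ Z^10, C_3 ≅ Z^5.

Boundary ∂_1: C_1 → C_0 sends each edge [p,q] (with p < q) to q − p. For instance
  ∂[2,3] = [3] − [2].
As a 5×10 matrix over Z this has rank 4, with invariant factors (1,1,1,1).

The boundary map ∂_2: C_2 → C_1 sends each 2-simplex [p,q,r] to [q,r] − [p,r] + [p,q]. For instance
  ∂[2,3,4] = [3,4] − [2,4] + [2,3],
  ∂[3,4,5] = [4,5] − [3,5] + [3,4].
The resulting 10×10 matrix has rank 6, and its Smith normal form has invariant factors (1,1,1,1,1,1).

The boundary map ∂_3: C_3 → C_2 sends each 3-simplex σ to the alternating sum Σ_i (−1)^i (σ with its i-th vertex removed). For instance
  ∂[1,2,4,5] = [2,4,5] − [1,4,5] + [1,2,5] − [1,2,4],
  ∂[2,3,4,5] = [3,4,5] − [2,4,5] + [2,3,5] − [2,3,4].
The resulting 10×5 matrix has rank 4, and its Smith normal form has invariant factors (1,1,1,1).

Now H_k = ker ∂_k / im ∂_{k+1}, so:

  H_0: rank C_0 − rank ∂_1 = 5 − 4 = 1, and the invariant factors of ∂_1 are all 1, so H_0 = Z.
  H_1: rank ker ∂_1 − rank ∂_2 = (10 − 4) − 6 = 0, and the invariant factors of ∂_2 are all 1, so H_1 = 0.
  H_2: rank ker ∂_2 − rank ∂_3 = (10 − 6) − 4 = 0, and the invariant factors of ∂_3 are all 1, so H_2 = 0.
  H_3: rank ker ∂_3 − rank ∂_4 = (5 − 4) − 0 = 1, and there is no ∂_4, so H_3 = Z.

(K is a triangulation of the 3-sphere S^3.)

H_0 ≅ Z,  H_1 = 0,  H_2 = 0,  H_3 ≅ Z.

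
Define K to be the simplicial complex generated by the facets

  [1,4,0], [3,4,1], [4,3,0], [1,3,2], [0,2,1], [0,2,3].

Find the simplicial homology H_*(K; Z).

H_0 ≅ Z,  H_1 = 0,  H_2 ≅ Z.

Fix the vertex order 0 < 1 < 2 < 3 < 4 and write every simplex with vertices in increasing order. Then dim K = 2 and the simplices of K are:

  0-simplices (5): [0], [1], [2], [3], [4]
  1-simplices (9): [0,1], [0,2], [0,3], [0,4], [1,2], [1,3], [1,4], [2,3], [3,4]
  2-simplices (6): [0,1,2], [0,1,4], [0,2,3], [0,3,4], [1,2,3], [1,3,4]

so the chain groups are C_0 ≅ Z^5, C_1 ≅ Z^9, C_2 ≅ Z^6.

Boundary ∂_1: C_1 → C_0 maps an edge to its endpoints' difference, ∂[p,q] = q − p.
The 5×9 boundary matrix has rank 4 and Smith normal form diag(1,1,1,1).

Boundary ∂_2: C_2 → C_1 sends each 2-simplex [p,q,r] to [q,r] − [p,r] + [p,q]. For instance
  ∂[0,1,4] = [1,4] − [0,4] + [0,1],
  ∂[1,3,4] = [3,4] − [1,4] + [1,3].
As a 9×6 matrix over Z this has rank 5, with invariant factors (1,1,1,1,1).

Computing H_k = (kernel of ∂_k) / (image of ∂_{k+1}):

  H_0: rank C_0 − rank ∂_1 = 5 − 4 = 1, and the invariant factors of ∂_1 are all 1, so H_0 = Z.
  H_1: rank ker ∂_1 − rank ∂_2 = (9 − 4) − 5 = 0, and the invariant factors of ∂_2 are all 1, so H_1 = 0.
  H_2: rank ker ∂_2 − rank ∂_3 = (6 − 5) − 0 = 1, and there is no ∂_3, so H_2 = Z.

As a check, the Euler characteristic is 5 − 9 + 6 = 2, which agrees with 1 − 0 + 1 = 2.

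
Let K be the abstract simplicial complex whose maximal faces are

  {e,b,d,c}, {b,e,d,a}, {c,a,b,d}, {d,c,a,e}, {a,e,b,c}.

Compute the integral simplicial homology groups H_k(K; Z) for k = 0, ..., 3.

Fix the vertex order a < b < c < d < e and write every simplex with vertices in increasing order. Then dim K = 3 and the simplices of K are:

  0-simplices (5): a, b, c, d, e
  1-simplices (10): ab, ac, ad, ae, bc, bd, be, cd, ce, de
  2-simplices (10): abc, abd, abe, acd, ace, ade, bcd, bce, bde, cde
  3-simplices (5): abcd, abce, abde, acde, bcde

Hence C_0 ≅ Z^5, C_1 ≅ Z^10, C_2 ≅ Z^10, C_3 ≅ Z^5.

Boundary ∂_1: C_1 → C_0 is given by ∂[p,q] = [q] − [p]. For instance
  ∂cd = d − c.
The 5×10 boundary matrix has rank 4 and Smith normal form diag(1,1,1,1).

∂_2: C_2 → C_1 maps a triangle to the signed sum of its edges. For instance
  ∂abc = bc − ac + ab,
  ∂cde = de − ce + cd.
The 10×10 boundary matrix has rank 6 and Smith normal form diag(1,1,1,1,1,1).

The boundary map ∂_3: C_3 → C_2 sends each 3-simplex σ to the alternating sum Σ_i (−1)^i (σ with its i-th vertex removed). For instance
  ∂abcd = bcd − acd + abd − abc,
  ∂bcde = cde − bde + bce − bcd.
The resulting 10×5 matrix has rank 4, and its Smith normal form has invariant factors (1,1,1,1).

From H_k ≅ ker(∂_k) / im(∂_{k+1}) we obtain:

  H_0: rank C_0 − rank ∂_1 = 5 − 4 = 1, and the invariant factors of ∂_1 are all 1, so H_0 ≅ Z.
  H_1: rank ker ∂_1 − rank ∂_2 = (10 − 4) − 6 = 0, and the invariant factors of ∂_2 are all 1, so H_1 ≅ 0.
  H_2: rank ker ∂_2 − rank ∂_3 = (10 − 6) − 4 = 0, and the invariant factors of ∂_3 are all 1, so H_2 ≅ 0.
  H_3: rank ker ∂_3 − rank ∂_4 = (5 − 4) − 0 = 1, and there is no ∂_4, so H_3 ≅ Z.

H_0 = Z,  H_1 = 0,  H_2 = 0,  H_3 = Z.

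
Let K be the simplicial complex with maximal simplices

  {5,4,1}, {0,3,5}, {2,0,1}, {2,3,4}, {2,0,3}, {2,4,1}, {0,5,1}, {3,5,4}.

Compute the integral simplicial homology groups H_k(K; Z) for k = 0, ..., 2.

H_0 ≅ Z,  H_1 = 0,  H_2 ≅ Z.

We work with the vertex ordering 0 < 1 < 2 < 3 < 4 < 5. The simplices of K, each written with vertices in increasing order, are:

  0-simplices (6): [0], [1], [2], [3], [4], [5]
  1-simplices (12): [0,1], [0,2], [0,3], [0,5], [1,2], [1,4], [1,5], [2,3], [2,4], [3,4], [3,5], [4,5]
  2-simplices (8): [0,1,2], [0,1,5], [0,2,3], [0,3,5], [1,2,4], [1,4,5], [2,3,4], [3,4,5]

giving chain groups C_0 ≅ Z^6, C_1 ≅ Z^12, C_2 ≅ Z^8.

∂_1: C_1 → C_0 maps an edge to its endpoints' difference, ∂[p,q] = q − p. For instance
  ∂[0,1] = [1] − [0].
The 6×12 boundary matrix has rank 5 and Smith normal form diag(1,1,1,1,1).

Boundary ∂_2: C_2 → C_1 maps a triangle to the signed sum of its edges. For instance
  ∂[1,2,4] = [2,4] − [1,4] + [1,2],
  ∂[1,4,5] = [4,5] − [1,5] + [1,4].
The resulting 12×8 matrix has rank 7, and its Smith normal form has invariant factors (1,1,1,1,1,1,1).

Computing H_k = (kernel of ∂_k) / (image of ∂_{k+1}):

  H_0: rank C_0 − rank ∂_1 = 6 − 5 = 1, and the invariant factors of ∂_1 are all 1, so H_0 = Z.
  H_1: rank ker ∂_1 − rank ∂_2 = (12 − 5) − 7 = 0, and the invariant factors of ∂_2 are all 1, so H_1 = 0.
  H_2: rank ker ∂_2 − rank ∂_3 = (8 − 7) − 0 = 1, and there is no ∂_3, so H_2 = Z.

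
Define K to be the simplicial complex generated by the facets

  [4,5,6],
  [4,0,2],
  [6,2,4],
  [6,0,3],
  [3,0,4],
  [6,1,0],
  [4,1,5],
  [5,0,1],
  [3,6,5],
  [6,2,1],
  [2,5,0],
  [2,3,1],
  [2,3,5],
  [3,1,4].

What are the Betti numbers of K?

b_0 = 1, b_1 = 2, b_2 = 1.

We work with the vertex ordering 0 < 1 < 2 < 3 < 4 < 5 < 6. The simplices of K, each written with vertices in increasing order, are:

  0-simplices (7): [0], [1], [2], [3], [4], [5], [6]
  1-simplices (21): [0,1], [0,2], [0,3], [0,4], [0,5], [0,6], [1,2], [1,3], [1,4], [1,5], [1,6], [2,3], [2,4], [2,5], [2,6], [3,4], [3,5], [3,6], [4,5], [4,6], [5,6]
  2-simplices (14): [0,1,5], [0,1,6], [0,2,4], [0,2,5], [0,3,4], [0,3,6], [1,2,3], [1,2,6], [1,3,4], [1,4,5], [2,3,5], [2,4,6], [3,5,6], [4,5,6]

Hence C_0 ≅ Z^7, C_1 ≅ Z^21, C_2 ≅ Z^14.

∂_1: C_1 → C_0 maps an edge to its endpoints' difference, ∂[p,q] = q − p.
The 7×21 boundary matrix has rank 6 and Smith normal form diag(1,1,1,1,1,1).

∂_2: C_2 → C_1 maps a triangle to the signed sum of its edges. For instance
  ∂[0,2,5] = [2,5] − [0,5] + [0,2],
  ∂[1,4,5] = [4,5] − [1,5] + [1,4].
As a 21×14 matrix over Z this has rank 13, with invariant factors (1,1,1,1,1,1,1,1,1,1,1,1,1).

From H_k ≅ ker(∂_k) / im(∂_{k+1}) we obtain:

  H_0: rank C_0 − rank ∂_1 = 7 − 6 = 1, and the invariant factors of ∂_1 are all 1, so H_0 ≅ Z.
  H_1: rank ker ∂_1 − rank ∂_2 = (21 − 6) − 13 = 2, and the invariant factors of ∂_2 are all 1, so H_1 ≅ Z^2.
  H_2: rank ker ∂_2 − rank ∂_3 = (14 − 13) − 0 = 1, and there is no ∂_3, so H_2 ≅ Z.

Hence the Betti numbers are b_0 = 1, b_1 = 2, b_2 = 1.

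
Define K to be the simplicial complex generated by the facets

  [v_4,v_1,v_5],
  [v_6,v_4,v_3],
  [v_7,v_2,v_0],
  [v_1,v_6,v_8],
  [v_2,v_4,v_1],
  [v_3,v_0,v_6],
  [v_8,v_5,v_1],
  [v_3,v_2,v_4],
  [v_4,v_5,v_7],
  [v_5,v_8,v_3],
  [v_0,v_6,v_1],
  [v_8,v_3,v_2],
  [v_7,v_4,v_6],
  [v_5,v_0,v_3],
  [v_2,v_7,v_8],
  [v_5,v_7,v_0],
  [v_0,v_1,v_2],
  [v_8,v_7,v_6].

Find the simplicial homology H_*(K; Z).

H_0 = Z,  H_1 = Z^2,  H_2 = Z.

Order the vertices as v_0 < v_1 < v_2 < v_3 < v_4 < v_5 < v_6 < v_7 < v_8. Listing each simplex with vertices in this order, K has dimension 2 with simplices:

  0-simplices (9): [v_0], [v_1], [v_2], [v_3], [v_4], [v_5], [v_6], [v_7], [v_8]
  1-simplices (27): (27 of them)
  2-simplices (18): (18 of them)

so the chain groups are C_0 ≅ Z^9, C_1 ≅ Z^27, C_2 ≅ Z^18.

The boundary map ∂_1: C_1 → C_0 maps an edge to its endpoints' difference, ∂[p,q] = q − p. For instance
  ∂[v_5,v_8] = [v_8] − [v_5].
This gives a 9×27 integer matrix of rank 8; reducing to Smith normal form yields diagonal entries (1,1,1,1,1,1,1,1).

∂_2: C_2 → C_1 acts by ∂[p,q,r] = [q,r] − [p,r] + [p,q]. For instance
  ∂[v_2,v_3,v_4] = [v_3,v_4] − [v_2,v_4] + [v_2,v_3],
  ∂[v_0,v_1,v_6] = [v_1,v_6] − [v_0,v_6] + [v_0,v_1].
This gives a 27×18 integer matrix of rank 17; reducing to Smith normal form yields diagonal entries (1,1,1,1,1,1,1,1,1,1,1,1,1,1,1,1,1).

From H_k ≅ ker(∂_k) / im(∂_{k+1}) we obtain:

  H_0: rank C_0 − rank ∂_1 = 9 − 8 = 1, and the invariant factors of ∂_1 are all 1, so H_0 ≅ Z.
  H_1: rank ker ∂_1 − rank ∂_2 = (27 − 8) − 17 = 2, and the invariant factors of ∂_2 are all 1, so H_1 ≅ Z^2.
  H_2: rank ker ∂_2 − rank ∂_3 = (18 − 17) − 0 = 1, and there is no ∂_3, so H_2 ≅ Z.

As a check, the Euler characteristic is 9 − 27 + 18 = 0, which agrees with 1 − 2 + 1 = 0.
(K is a triangulation of the torus T^2.)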